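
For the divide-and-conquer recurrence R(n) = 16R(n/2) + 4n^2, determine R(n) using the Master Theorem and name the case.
Master Theorem template: R(n) = a·R(n/b) + f(n).
Here: a=16, b=2, f(n)=4n^2
Compute log_b(a) = log_2(16) = 4.
f(n) = 4n^2 = O(n^(4-ε)) with ε = 2. Case 1: R(n) = Θ(n^log_b(a)) = Θ(n^4).

Case 1: R(n) = Θ(n^4)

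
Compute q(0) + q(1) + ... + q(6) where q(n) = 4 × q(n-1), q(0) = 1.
Computing the sequence terms: 1, 4, 16, 64, 256, 1024, 4096
Adding these values together:

5461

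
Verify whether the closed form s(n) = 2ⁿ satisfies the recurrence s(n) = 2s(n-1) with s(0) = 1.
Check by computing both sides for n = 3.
From the recurrence with s(0) = 1:
  s(0) = 1, s(1) = 2, s(2) = 4, s(3) = 8
  so the recurrence gives s(3) = 8.
From the proposed closed form s(n) = 2ⁿ:
  s(3) = 8.
Both sides give 8 at n = 3, and the initial condition(s) match, so the closed form is consistent.

Yes, the closed form is correct.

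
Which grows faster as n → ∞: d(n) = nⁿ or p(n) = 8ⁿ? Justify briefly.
Comparing growth rates:
Growth-rate hierarchy: log n ≺ any polynomial ≺ any exponential cⁿ (c>1) ≺ n! ≺ nⁿ.
super-exponential nⁿ dominates exponential base 8 asymptotically.

d(n) grows faster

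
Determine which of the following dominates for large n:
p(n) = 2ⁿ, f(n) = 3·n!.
Comparing growth rates:
Growth-rate hierarchy: log n ≺ any polynomial ≺ any exponential cⁿ (c>1) ≺ n! ≺ nⁿ.
factorial dominates exponential base 2 asymptotically.

f(n) grows faster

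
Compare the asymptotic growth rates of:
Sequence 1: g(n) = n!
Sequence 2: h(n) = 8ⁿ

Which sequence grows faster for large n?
Comparing growth rates:
Growth-rate hierarchy: log n ≺ any polynomial ≺ any exponential cⁿ (c>1) ≺ n! ≺ nⁿ.
factorial dominates exponential base 8 asymptotically.

g(n) grows faster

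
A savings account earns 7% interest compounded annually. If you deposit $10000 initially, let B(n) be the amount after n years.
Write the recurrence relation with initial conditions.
Each year the balance grows by 7%, i.e. is multiplied by 1 + 7/100 = 1.07, so B(n) = 1.07 × B(n-1). The initial deposit gives B(0) = 10000.
Unrolling gives the closed form B(n) = 10000 × (1.07)ⁿ.

B(n) = 1.07 × B(n-1), B(0) = 10000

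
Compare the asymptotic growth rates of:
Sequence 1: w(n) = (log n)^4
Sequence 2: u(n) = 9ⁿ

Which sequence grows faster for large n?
Comparing growth rates:
Growth-rate hierarchy: log n ≺ any polynomial ≺ any exponential cⁿ (c>1) ≺ n! ≺ nⁿ.
exponential base 9 dominates polylogarithmic (log n)^4 asymptotically.

u(n) grows faster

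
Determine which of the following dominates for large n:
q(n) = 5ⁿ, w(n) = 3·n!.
Comparing growth rates:
Growth-rate hierarchy: log n ≺ any polynomial ≺ any exponential cⁿ (c>1) ≺ n! ≺ nⁿ.
factorial dominates exponential base 5 asymptotically.

w(n) grows faster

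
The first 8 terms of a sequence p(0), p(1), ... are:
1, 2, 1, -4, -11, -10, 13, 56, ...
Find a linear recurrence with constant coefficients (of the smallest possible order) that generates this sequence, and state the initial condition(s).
Look for the lowest-order linear relation among consecutive terms.
Observation: p(n) - 2·p(n-1) - (-3)·p(n-2) = 0 holds for the shown terms, and no order-1 relation p(n) = α·p(n-1) + β fits.
Check at n=3: 2·1 + (-3)·2 = -4. ✓

p(n) = 2p(n-1) - 3p(n-2), p(0) = 1, p(1) = 2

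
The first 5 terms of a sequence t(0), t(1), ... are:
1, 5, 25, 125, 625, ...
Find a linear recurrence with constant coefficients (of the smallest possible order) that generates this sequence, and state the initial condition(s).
Look for the lowest-order linear relation among consecutive terms.
Observation: each term is 5× the previous.
Check at n=2: 5·5 = 25. ✓

t(n) = 5 × t(n-1), t(0) = 1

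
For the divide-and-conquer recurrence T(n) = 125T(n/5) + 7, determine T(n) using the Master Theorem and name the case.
Master Theorem template: T(n) = a·T(n/b) + f(n).
Here: a=125, b=5, f(n)=7
Compute log_b(a) = log_5(125) = 3.
f(n) = 7 = O(n^(3-ε)) with ε = 3. Case 1: T(n) = Θ(n^log_b(a)) = Θ(n^3).

Case 1: T(n) = Θ(n^3)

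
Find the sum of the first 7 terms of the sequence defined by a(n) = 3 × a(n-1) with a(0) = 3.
Computing the sequence terms: 3, 9, 27, 81, 243, 729, 2187
Adding these values together:

3279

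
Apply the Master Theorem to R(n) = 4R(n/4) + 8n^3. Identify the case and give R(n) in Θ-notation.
Master Theorem template: R(n) = a·R(n/b) + f(n).
Here: a=4, b=4, f(n)=8n^3
Compute log_b(a) = log_4(4) = 1.
f(n) = 8n^3 = Ω(n^(1+ε)) with ε = 2, and the regularity condition holds (a·f(n/b) = (a/b^3)·f(n) with a/b^3 = 4^-2 < 1). Case 3: R(n) = Θ(f(n)) = Θ(n^3).

Case 3: R(n) = Θ(n^3)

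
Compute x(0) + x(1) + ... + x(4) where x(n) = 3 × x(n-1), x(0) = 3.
Computing the sequence terms: 3, 9, 27, 81, 243
Adding these values together:

363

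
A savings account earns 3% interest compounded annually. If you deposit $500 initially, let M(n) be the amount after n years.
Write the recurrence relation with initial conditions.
Each year the balance grows by 3%, i.e. is multiplied by 1 + 3/100 = 1.03, so M(n) = 1.03 × M(n-1). The initial deposit gives M(0) = 500.
Unrolling gives the closed form M(n) = 500 × (1.03)ⁿ.

M(n) = 1.03 × M(n-1), M(0) = 500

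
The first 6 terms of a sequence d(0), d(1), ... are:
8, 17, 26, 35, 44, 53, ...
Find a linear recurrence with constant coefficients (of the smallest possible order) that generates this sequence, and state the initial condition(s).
Look for the lowest-order linear relation among consecutive terms.
Observation: consecutive differences are constant (= 9).
Check at n=2: 1·17 + 9 = 26. ✓

d(n) = d(n-1) + 9, d(0) = 8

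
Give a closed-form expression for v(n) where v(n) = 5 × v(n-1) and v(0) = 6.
Recurrence: v(n) = 5 × v(n-1), initial: v(0) = 6.
Each term is 5 times the previous, so this is geometric with ratio 5. After n steps: v(n) = v(0)·5ⁿ = 6·5ⁿ.

v(n) = 6·5ⁿ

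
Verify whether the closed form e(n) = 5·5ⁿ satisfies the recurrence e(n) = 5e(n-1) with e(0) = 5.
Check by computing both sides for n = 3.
From the recurrence with e(0) = 5:
  e(0) = 5, e(1) = 25, e(2) = 125, e(3) = 625
  so the recurrence gives e(3) = 625.
From the proposed closed form e(n) = 5·5ⁿ:
  e(3) = 625.
Both sides give 625 at n = 3, and the initial condition(s) match, so the closed form is consistent.

Yes, the closed form is correct.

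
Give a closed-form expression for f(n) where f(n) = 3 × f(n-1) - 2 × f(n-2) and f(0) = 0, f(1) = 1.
Recurrence: f(n) = 3 × f(n-1) - 2 × f(n-2), initial: f(0) = 0, f(1) = 1.
Characteristic equation: r² - 3r + 2 = 0, which factors as (r - 2)(r - 1) = 0, so r = 2, 1. General solution f(n) = A·2ⁿ + B·1ⁿ. From f(0) = 0: A + B = 0. From f(1) = 1: 2A + 1B = 1. Solving gives A = 1, B = -1.

f(n) = 2ⁿ - 1ⁿ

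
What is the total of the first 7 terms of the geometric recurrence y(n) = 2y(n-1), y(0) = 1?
Computing the sequence terms: 1, 2, 4, 8, 16, 32, 64
Adding these values together:

127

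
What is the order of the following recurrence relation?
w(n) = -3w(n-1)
The order is the largest lag k for which w(n-k) appears. Here the deepest term is w(n-1), so the order is 1.

Order 1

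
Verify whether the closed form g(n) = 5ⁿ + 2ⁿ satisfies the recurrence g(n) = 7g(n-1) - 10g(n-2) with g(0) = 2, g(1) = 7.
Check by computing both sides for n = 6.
From the recurrence with g(0) = 2, g(1) = 7:
  g(0) = 2, g(1) = 7, g(2) = 29, g(3) = 133, g(4) = 641, g(5) = 3157, g(6) = 15689
  so the recurrence gives g(6) = 15689.
From the proposed closed form g(n) = 5ⁿ + 2ⁿ:
  g(6) = 15689.
Both sides give 15689 at n = 6, and the initial condition(s) match, so the closed form is consistent.

Yes, the closed form is correct.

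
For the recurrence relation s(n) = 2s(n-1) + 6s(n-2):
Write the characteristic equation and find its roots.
Substitute s(n) = rⁿ and divide through by rⁿ⁻²: r² - 2r - 6 = 0
Discriminant: 2² + 4·6 = 28, not a perfect square, so by the quadratic formula r = (2 ± √28)/2.
General solution: s(n) = A·r₁ⁿ + B·r₂ⁿ where r₁,r₂ = (2 ± √28)/2

Characteristic: r² - 2r - 6 = 0, Roots: r = (2 ± √28)/2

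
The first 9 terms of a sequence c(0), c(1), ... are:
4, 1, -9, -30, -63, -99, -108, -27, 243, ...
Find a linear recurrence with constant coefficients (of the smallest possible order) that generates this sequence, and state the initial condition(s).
Look for the lowest-order linear relation among consecutive terms.
Observation: c(n) - 3·c(n-1) - (-3)·c(n-2) = 0 holds for the shown terms, and no order-1 relation c(n) = α·c(n-1) + β fits.
Check at n=3: 3·-9 + (-3)·1 = -30. ✓

c(n) = 3c(n-1) - 3c(n-2), c(0) = 4, c(1) = 1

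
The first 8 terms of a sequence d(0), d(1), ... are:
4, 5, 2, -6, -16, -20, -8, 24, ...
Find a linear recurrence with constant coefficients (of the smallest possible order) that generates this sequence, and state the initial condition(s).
Look for the lowest-order linear relation among consecutive terms.
Observation: d(n) - 2·d(n-1) - (-2)·d(n-2) = 0 holds for the shown terms, and no order-1 relation d(n) = α·d(n-1) + β fits.
Check at n=3: 2·2 + (-2)·5 = -6. ✓

d(n) = 2d(n-1) - 2d(n-2), d(0) = 4, d(1) = 5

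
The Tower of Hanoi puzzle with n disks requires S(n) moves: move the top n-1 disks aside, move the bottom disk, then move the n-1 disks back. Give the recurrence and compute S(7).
Moving n disks = move the top n-1 disks aside (S(n-1) moves) + move the largest disk (1 move) + move the n-1 disks back on top (S(n-1) moves), so S(n) = 2S(n-1) + 1, with S(1) = 1 (a single disk takes one move).
First terms: 1, 3, 7, 15, 31, 63, … — each is one less than a power of 2. Indeed S(n) + 1 = 2(S(n-1) + 1) with S(1) + 1 = 2, so S(n) + 1 = 2ⁿ and S(n) = 2ⁿ - 1.
Hence S(7) = 2^7 - 1 = 128 - 1 = 127.

S(n) = 2S(n-1) + 1, S(1) = 1; S(7) = 127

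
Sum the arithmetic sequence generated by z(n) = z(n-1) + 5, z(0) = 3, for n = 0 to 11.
Computing the sequence terms: 3, 8, 13, 18, 23, 28, 33, 38, 43, 48, 53, 58
Adding these values together:

366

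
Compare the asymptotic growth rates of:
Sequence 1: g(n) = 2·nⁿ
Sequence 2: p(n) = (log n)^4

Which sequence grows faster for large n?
Comparing growth rates:
Growth-rate hierarchy: log n ≺ any polynomial ≺ any exponential cⁿ (c>1) ≺ n! ≺ nⁿ.
super-exponential nⁿ dominates polylogarithmic (log n)^4 asymptotically.

g(n) grows faster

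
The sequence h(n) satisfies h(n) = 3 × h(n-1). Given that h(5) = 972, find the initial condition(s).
In general h(n) = 3ⁿ · h(0). At n = 5: h(0) = h(5) / 3^5 = 972 / 243 = 4.

h(0) = 4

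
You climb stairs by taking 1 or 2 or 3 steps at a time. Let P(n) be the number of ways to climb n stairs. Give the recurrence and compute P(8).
Condition on the size of the last step (1 to 3): before it there were n-1, …, n-3 stairs climbed, and these cases are disjoint, so P(n) = P(n-1) + P(n-2) + P(n-3) (order-3 linear recurrence).
Initial conditions by direct count (compositions of i into parts ≤ 3): P(1) = 1; P(2) = 2; P(3) = 4.
Iterating the recurrence: P(4) = 7, P(5) = 13, P(6) = 24, P(7) = 44, P(8) = 81.

P(n) = P(n-1) + P(n-2) + P(n-3), P(1) = 1, P(2) = 2, P(3) = 4; P(8) = 81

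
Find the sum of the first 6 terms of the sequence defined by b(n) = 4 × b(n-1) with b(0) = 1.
Computing the sequence terms: 1, 4, 16, 64, 256, 1024
Adding these values together:

1365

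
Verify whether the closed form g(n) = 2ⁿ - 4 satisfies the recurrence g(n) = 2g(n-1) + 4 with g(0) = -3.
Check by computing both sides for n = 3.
From the recurrence with g(0) = -3:
  g(0) = -3, g(1) = -2, g(2) = 0, g(3) = 4
  so the recurrence gives g(3) = 4.
From the proposed closed form g(n) = 2ⁿ - 4:
  g(3) = 4.
Both sides give 4 at n = 3, and the initial condition(s) match, so the closed form is consistent.

Yes, the closed form is correct.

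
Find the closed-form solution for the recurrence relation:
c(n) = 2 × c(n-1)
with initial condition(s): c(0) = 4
Recurrence: c(n) = 2 × c(n-1), initial: c(0) = 4.
Each term is 2 times the previous, so this is geometric with ratio 2. After n steps: c(n) = c(0)·2ⁿ = 4·2ⁿ.

c(n) = 4·2ⁿ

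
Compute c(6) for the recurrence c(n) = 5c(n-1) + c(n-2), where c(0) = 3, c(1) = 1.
Computing the sequence terms:
3, 1, 8, 41, 213, 1106, 5743

5743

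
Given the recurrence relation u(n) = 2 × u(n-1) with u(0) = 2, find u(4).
Computing step by step:
u(0) = 2
u(1) = 2 × 2 = 4
u(2) = 2 × 4 = 8
u(3) = 2 × 8 = 16
u(4) = 2 × 16 = 32

32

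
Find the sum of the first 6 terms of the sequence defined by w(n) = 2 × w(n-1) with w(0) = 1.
Computing the sequence terms: 1, 2, 4, 8, 16, 32
Adding these values together:

63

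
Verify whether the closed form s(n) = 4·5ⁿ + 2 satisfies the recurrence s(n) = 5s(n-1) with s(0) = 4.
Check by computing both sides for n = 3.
From the recurrence with s(0) = 4:
  s(0) = 4, s(1) = 20, s(2) = 100, s(3) = 500
  so the recurrence gives s(3) = 500.
From the proposed closed form s(n) = 4·5ⁿ + 2:
  s(3) = 502.
The recurrence gives 500 but the closed form gives 502, so the closed form does not satisfy the recurrence.

No, the closed form is incorrect.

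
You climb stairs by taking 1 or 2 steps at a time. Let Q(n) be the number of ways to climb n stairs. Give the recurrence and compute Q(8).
Condition on the size of the last step (1 to 2): before it there were n-1, …, n-2 stairs climbed, and these cases are disjoint, so Q(n) = Q(n-1) + Q(n-2) (Fibonacci-type sequence).
Initial conditions by direct count (compositions of i into parts ≤ 2): Q(1) = 1; Q(2) = 2.
Iterating the recurrence: Q(3) = 3, Q(4) = 5, Q(5) = 8, Q(6) = 13, Q(7) = 21, Q(8) = 34.

Q(n) = Q(n-1) + Q(n-2), Q(1) = 1, Q(2) = 2; Q(8) = 34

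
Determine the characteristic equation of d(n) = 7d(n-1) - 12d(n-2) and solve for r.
Substitute d(n) = rⁿ and divide through by rⁿ⁻²: r² - 7r + 12 = 0
Factor: (r - 4)(r - 3) = 0, so r = 4, 3.
General solution: d(n) = A·4ⁿ + B·3ⁿ

Characteristic: r² - 7r + 12 = 0, Roots: r = 4, 3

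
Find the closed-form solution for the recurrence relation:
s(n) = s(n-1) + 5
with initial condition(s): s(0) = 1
Recurrence: s(n) = s(n-1) + 5, initial: s(0) = 1.
Each step adds 5, so s(n) = s(0) + 5n = 5n + 1.

s(n) = 5n + 1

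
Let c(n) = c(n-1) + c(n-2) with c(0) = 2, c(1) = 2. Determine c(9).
Computing the sequence terms:
2, 2, 4, 6, 10, 16, 26, 42, 68, 110

110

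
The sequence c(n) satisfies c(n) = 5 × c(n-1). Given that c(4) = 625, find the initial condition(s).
In general c(n) = 5ⁿ · c(0). At n = 4: c(0) = c(4) / 5^4 = 625 / 625 = 1.

c(0) = 1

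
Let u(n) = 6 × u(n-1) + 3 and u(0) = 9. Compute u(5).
Computing step by step:
u(0) = 9
u(1) = 6 × 9 + 3 = 57
u(2) = 6 × 57 + 3 = 345
u(3) = 6 × 345 + 3 = 2073
u(4) = 6 × 2073 + 3 = 12441
u(5) = 6 × 12441 + 3 = 74649

74649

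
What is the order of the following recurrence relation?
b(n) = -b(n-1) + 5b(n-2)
The order is the largest lag k for which b(n-k) appears. Here the deepest term is b(n-2), so the order is 2.

Order 2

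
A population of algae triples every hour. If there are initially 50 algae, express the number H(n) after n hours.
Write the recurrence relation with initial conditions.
Each hour multiplies the count by 3, so the count after n hours depends only on the count after n-1 hours: H(n) = 3 × H(n-1). The starting count gives H(0) = 50.
Unrolling n times gives the closed form H(n) = 50 × 3ⁿ.

H(n) = 3 × H(n-1), H(0) = 50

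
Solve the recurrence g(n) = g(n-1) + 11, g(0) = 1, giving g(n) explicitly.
Recurrence: g(n) = g(n-1) + 11, initial: g(0) = 1.
Each step adds 11, so g(n) = g(0) + 11n = 11n + 1.

g(n) = 11n + 1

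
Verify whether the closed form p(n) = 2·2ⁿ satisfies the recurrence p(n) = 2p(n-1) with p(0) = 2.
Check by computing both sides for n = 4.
From the recurrence with p(0) = 2:
  p(0) = 2, p(1) = 4, p(2) = 8, p(3) = 16, p(4) = 32
  so the recurrence gives p(4) = 32.
From the proposed closed form p(n) = 2·2ⁿ:
  p(4) = 32.
Both sides give 32 at n = 4, and the initial condition(s) match, so the closed form is consistent.

Yes, the closed form is correct.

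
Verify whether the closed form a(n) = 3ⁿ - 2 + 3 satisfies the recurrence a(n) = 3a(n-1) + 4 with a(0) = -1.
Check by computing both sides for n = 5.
From the recurrence with a(0) = -1:
  a(0) = -1, a(1) = 1, a(2) = 7, a(3) = 25, a(4) = 79, a(5) = 241
  so the recurrence gives a(5) = 241.
From the proposed closed form a(n) = 3ⁿ - 2 + 3:
  a(5) = 244.
The recurrence gives 241 but the closed form gives 244, so the closed form does not satisfy the recurrence.

No, the closed form is incorrect.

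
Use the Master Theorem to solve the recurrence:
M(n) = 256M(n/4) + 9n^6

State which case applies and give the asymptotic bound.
Master Theorem template: M(n) = a·M(n/b) + f(n).
Here: a=256, b=4, f(n)=9n^6
Compute log_b(a) = log_4(256) = 4.
f(n) = 9n^6 = Ω(n^(4+ε)) with ε = 2, and the regularity condition holds (a·f(n/b) = (a/b^6)·f(n) with a/b^6 = 4^-2 < 1). Case 3: M(n) = Θ(f(n)) = Θ(n^6).

Case 3: M(n) = Θ(n^6)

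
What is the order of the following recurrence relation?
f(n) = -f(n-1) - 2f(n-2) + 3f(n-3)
The order is the largest lag k for which f(n-k) appears. Here the deepest term is f(n-3), so the order is 3.

Order 3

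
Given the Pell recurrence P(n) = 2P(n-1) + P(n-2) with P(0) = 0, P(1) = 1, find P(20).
Computing the sequence terms:
0, 1, 2, 5, 12, 29, 70, 169, 408, 985, 2378, 5741, 13860, 33461, 80782, 195025, 470832, 1136689, 2744210, 6625109, 15994428

15994428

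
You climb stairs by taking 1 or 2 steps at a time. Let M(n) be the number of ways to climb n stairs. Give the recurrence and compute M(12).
Condition on the size of the last step (1 to 2): before it there were n-1, …, n-2 stairs climbed, and these cases are disjoint, so M(n) = M(n-1) + M(n-2) (Fibonacci-type sequence).
Initial conditions by direct count (compositions of i into parts ≤ 2): M(1) = 1; M(2) = 2.
Iterating the recurrence: M(3) = 3, M(4) = 5, M(5) = 8, M(6) = 13, M(7) = 21, M(8) = 34, M(9) = 55, M(10) = 89, M(11) = 144, M(12) = 233.

M(n) = M(n-1) + M(n-2), M(1) = 1, M(2) = 2; M(12) = 233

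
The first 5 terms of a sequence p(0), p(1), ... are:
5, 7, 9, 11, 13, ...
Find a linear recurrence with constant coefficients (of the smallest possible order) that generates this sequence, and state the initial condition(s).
Look for the lowest-order linear relation among consecutive terms.
Observation: consecutive differences are constant (= 2).
Check at n=2: 1·7 + 2 = 9. ✓

p(n) = p(n-1) + 2, p(0) = 5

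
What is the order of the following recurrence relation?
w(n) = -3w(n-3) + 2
The order is the largest lag k for which w(n-k) appears. Here the deepest term is w(n-3) (the 2 term is non-homogeneous and does not affect the order), so the order is 3.

Order 3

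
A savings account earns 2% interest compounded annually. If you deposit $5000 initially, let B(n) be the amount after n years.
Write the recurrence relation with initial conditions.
Each year the balance grows by 2%, i.e. is multiplied by 1 + 2/100 = 1.02, so B(n) = 1.02 × B(n-1). The initial deposit gives B(0) = 5000.
Unrolling gives the closed form B(n) = 5000 × (1.02)ⁿ.

B(n) = 1.02 × B(n-1), B(0) = 5000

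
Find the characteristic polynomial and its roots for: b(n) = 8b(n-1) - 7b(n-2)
Substitute b(n) = rⁿ and divide through by rⁿ⁻²: r² - 8r + 7 = 0
Factor: (r - 7)(r - 1) = 0, so r = 7, 1.
General solution: b(n) = A·7ⁿ + B·1ⁿ

Characteristic: r² - 8r + 7 = 0, Roots: r = 7, 1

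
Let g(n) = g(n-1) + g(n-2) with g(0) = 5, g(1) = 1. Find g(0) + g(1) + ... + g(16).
Computing the sequence terms: 5, 1, 6, 7, 13, 20, 33, 53, 86, 139, 225, 364, 589, 953, 1542, 2495, 4037
Adding these values together:

10568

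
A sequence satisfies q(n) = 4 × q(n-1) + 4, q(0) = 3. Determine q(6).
Computing step by step:
q(0) = 3
q(1) = 4 × 3 + 4 = 16
q(2) = 4 × 16 + 4 = 68
q(3) = 4 × 68 + 4 = 276
q(4) = 4 × 276 + 4 = 1108
q(5) = 4 × 1108 + 4 = 4436
q(6) = 4 × 4436 + 4 = 17748

17748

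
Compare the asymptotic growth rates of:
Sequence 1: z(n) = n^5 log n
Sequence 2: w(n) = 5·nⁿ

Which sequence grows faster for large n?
Comparing growth rates:
Growth-rate hierarchy: log n ≺ any polynomial ≺ any exponential cⁿ (c>1) ≺ n! ≺ nⁿ.
super-exponential nⁿ dominates polynomial degree 5 (with log factor) asymptotically.

w(n) grows faster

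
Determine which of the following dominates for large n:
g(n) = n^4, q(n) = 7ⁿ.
Comparing growth rates:
Growth-rate hierarchy: log n ≺ any polynomial ≺ any exponential cⁿ (c>1) ≺ n! ≺ nⁿ.
exponential base 7 dominates polynomial degree 4 asymptotically.

q(n) grows faster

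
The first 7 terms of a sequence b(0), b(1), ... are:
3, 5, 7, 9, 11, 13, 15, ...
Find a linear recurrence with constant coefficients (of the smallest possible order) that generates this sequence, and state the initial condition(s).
Look for the lowest-order linear relation among consecutive terms.
Observation: consecutive differences are constant (= 2).
Check at n=2: 1·5 + 2 = 7. ✓

b(n) = b(n-1) + 2, b(0) = 3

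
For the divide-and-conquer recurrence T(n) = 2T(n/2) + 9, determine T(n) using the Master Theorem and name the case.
Master Theorem template: T(n) = a·T(n/b) + f(n).
Here: a=2, b=2, f(n)=9
Compute log_b(a) = log_2(2) = 1.
f(n) = 9 = O(n^(1-ε)) with ε = 1. Case 1: T(n) = Θ(n^log_b(a)) = Θ(n).

Case 1: T(n) = Θ(n)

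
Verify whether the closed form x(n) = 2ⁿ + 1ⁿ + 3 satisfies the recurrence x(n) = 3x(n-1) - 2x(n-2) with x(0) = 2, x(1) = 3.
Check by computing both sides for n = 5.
From the recurrence with x(0) = 2, x(1) = 3:
  x(0) = 2, x(1) = 3, x(2) = 5, x(3) = 9, x(4) = 17, x(5) = 33
  so the recurrence gives x(5) = 33.
From the proposed closed form x(n) = 2ⁿ + 1ⁿ + 3:
  x(5) = 36.
The recurrence gives 33 but the closed form gives 36, so the closed form does not satisfy the recurrence.

No, the closed form is incorrect.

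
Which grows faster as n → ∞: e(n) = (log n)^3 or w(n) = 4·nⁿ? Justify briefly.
Comparing growth rates:
Growth-rate hierarchy: log n ≺ any polynomial ≺ any exponential cⁿ (c>1) ≺ n! ≺ nⁿ.
super-exponential nⁿ dominates polylogarithmic (log n)^3 asymptotically.

w(n) grows faster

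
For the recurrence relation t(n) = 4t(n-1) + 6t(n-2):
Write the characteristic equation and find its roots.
Substitute t(n) = rⁿ and divide through by rⁿ⁻²: r² - 4r - 6 = 0
Discriminant: 4² + 4·6 = 40, not a perfect square, so by the quadratic formula r = (4 ± √40)/2.
General solution: t(n) = A·r₁ⁿ + B·r₂ⁿ where r₁,r₂ = (4 ± √40)/2

Characteristic: r² - 4r - 6 = 0, Roots: r = (4 ± √40)/2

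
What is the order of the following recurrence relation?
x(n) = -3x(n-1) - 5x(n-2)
The order is the largest lag k for which x(n-k) appears. Here the deepest term is x(n-2), so the order is 2.

Order 2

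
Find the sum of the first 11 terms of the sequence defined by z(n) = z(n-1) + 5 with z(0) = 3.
Computing the sequence terms: 3, 8, 13, 18, 23, 28, 33, 38, 43, 48, 53
Adding these values together:

308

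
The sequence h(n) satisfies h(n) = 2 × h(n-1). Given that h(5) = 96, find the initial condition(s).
In general h(n) = 2ⁿ · h(0). At n = 5: h(0) = h(5) / 2^5 = 96 / 32 = 3.

h(0) = 3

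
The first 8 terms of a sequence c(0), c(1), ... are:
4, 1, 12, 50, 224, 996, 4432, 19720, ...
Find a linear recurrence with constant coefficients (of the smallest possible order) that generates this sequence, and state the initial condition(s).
Look for the lowest-order linear relation among consecutive terms.
Observation: c(n) - 4·c(n-1) - (2)·c(n-2) = 0 holds for the shown terms, and no order-1 relation c(n) = α·c(n-1) + β fits.
Check at n=3: 4·12 + (2)·1 = 50. ✓

c(n) = 4c(n-1) + 2c(n-2), c(0) = 4, c(1) = 1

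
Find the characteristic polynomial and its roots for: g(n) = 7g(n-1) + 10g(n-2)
Substitute g(n) = rⁿ and divide through by rⁿ⁻²: r² - 7r - 10 = 0
Discriminant: 7² + 4·10 = 89, not a perfect square, so by the quadratic formula r = (7 ± √89)/2.
General solution: g(n) = A·r₁ⁿ + B·r₂ⁿ where r₁,r₂ = (7 ± √89)/2

Characteristic: r² - 7r - 10 = 0, Roots: r = (7 ± √89)/2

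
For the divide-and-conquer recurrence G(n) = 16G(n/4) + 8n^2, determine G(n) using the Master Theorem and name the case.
Master Theorem template: G(n) = a·G(n/b) + f(n).
Here: a=16, b=4, f(n)=8n^2
Compute log_b(a) = log_4(16) = 2.
f(n) = 8n^2 = Θ(n^2). Case 2: G(n) = Θ(n^2 log n).

Case 2: G(n) = Θ(n^2 log n)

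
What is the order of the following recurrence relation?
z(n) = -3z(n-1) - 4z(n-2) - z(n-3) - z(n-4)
The order is the largest lag k for which z(n-k) appears. Here the deepest term is z(n-4), so the order is 4.

Order 4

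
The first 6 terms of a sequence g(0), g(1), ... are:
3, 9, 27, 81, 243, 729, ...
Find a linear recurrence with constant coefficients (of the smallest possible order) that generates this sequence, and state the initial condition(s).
Look for the lowest-order linear relation among consecutive terms.
Observation: each term is 3× the previous.
Check at n=2: 3·9 = 27. ✓

g(n) = 3 × g(n-1), g(0) = 3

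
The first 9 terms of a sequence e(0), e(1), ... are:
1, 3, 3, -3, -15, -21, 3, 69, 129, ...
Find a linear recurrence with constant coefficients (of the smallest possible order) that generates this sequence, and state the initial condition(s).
Look for the lowest-order linear relation among consecutive terms.
Observation: e(n) - 2·e(n-1) - (-3)·e(n-2) = 0 holds for the shown terms, and no order-1 relation e(n) = α·e(n-1) + β fits.
Check at n=3: 2·3 + (-3)·3 = -3. ✓

e(n) = 2e(n-1) - 3e(n-2), e(0) = 1, e(1) = 3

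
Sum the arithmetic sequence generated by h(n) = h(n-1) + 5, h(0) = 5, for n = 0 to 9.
Computing the sequence terms: 5, 10, 15, 20, 25, 30, 35, 40, 45, 50
Adding these values together:

275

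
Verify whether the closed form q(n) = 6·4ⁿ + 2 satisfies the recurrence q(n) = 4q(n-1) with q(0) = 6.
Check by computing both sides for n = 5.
From the recurrence with q(0) = 6:
  q(0) = 6, q(1) = 24, q(2) = 96, q(3) = 384, q(4) = 1536, q(5) = 6144
  so the recurrence gives q(5) = 6144.
From the proposed closed form q(n) = 6·4ⁿ + 2:
  q(5) = 6146.
The recurrence gives 6144 but the closed form gives 6146, so the closed form does not satisfy the recurrence.

No, the closed form is incorrect.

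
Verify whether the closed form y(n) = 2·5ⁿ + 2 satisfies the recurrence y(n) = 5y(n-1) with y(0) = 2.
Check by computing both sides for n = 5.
From the recurrence with y(0) = 2:
  y(0) = 2, y(1) = 10, y(2) = 50, y(3) = 250, y(4) = 1250, y(5) = 6250
  so the recurrence gives y(5) = 6250.
From the proposed closed form y(n) = 2·5ⁿ + 2:
  y(5) = 6252.
The recurrence gives 6250 but the closed form gives 6252, so the closed form does not satisfy the recurrence.

No, the closed form is incorrect.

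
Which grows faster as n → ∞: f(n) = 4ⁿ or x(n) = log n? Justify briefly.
Comparing growth rates:
Growth-rate hierarchy: log n ≺ any polynomial ≺ any exponential cⁿ (c>1) ≺ n! ≺ nⁿ.
exponential base 4 dominates logarithmic asymptotically.

f(n) grows faster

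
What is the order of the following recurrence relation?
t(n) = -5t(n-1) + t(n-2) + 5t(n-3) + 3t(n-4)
The order is the largest lag k for which t(n-k) appears. Here the deepest term is t(n-4), so the order is 4.

Order 4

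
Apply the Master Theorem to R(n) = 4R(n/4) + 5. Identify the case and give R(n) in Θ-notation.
Master Theorem template: R(n) = a·R(n/b) + f(n).
Here: a=4, b=4, f(n)=5
Compute log_b(a) = log_4(4) = 1.
f(n) = 5 = O(n^(1-ε)) with ε = 1. Case 1: R(n) = Θ(n^log_b(a)) = Θ(n).

Case 1: R(n) = Θ(n)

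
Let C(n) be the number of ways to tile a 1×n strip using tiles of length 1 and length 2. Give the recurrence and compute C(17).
Condition on the last tile: it has length 1 (leaving a 1×(n-1) strip) or length 2 (leaving a 1×(n-2) strip), so C(n) = C(n-1) + C(n-2) (order-2 linear recurrence).
For 0 ≤ i < 2 only unit tiles fit, so C(i) = 1.
Iterating the recurrence: C(2) = 2, C(3) = 3, C(4) = 5, C(5) = 8, C(6) = 13, C(7) = 21, C(8) = 34, C(9) = 55, C(10) = 89, C(11) = 144, C(12) = 233, C(13) = 377, C(14) = 610, C(15) = 987, C(16) = 1597, C(17) = 2584.

C(n) = C(n-1) + C(n-2), with C(i) = 1 for 0 ≤ i < 2; C(17) = 2584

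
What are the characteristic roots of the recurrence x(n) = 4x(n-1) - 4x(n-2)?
Substitute x(n) = rⁿ and divide through by rⁿ⁻²: r² - 4r + 4 = 0
Factor: (r - 2)² = 0, so r = 2 (double root).
General solution: x(n) = (A + Bn)·2ⁿ

Characteristic: r² - 4r + 4 = 0, Roots: r = 2 (double root)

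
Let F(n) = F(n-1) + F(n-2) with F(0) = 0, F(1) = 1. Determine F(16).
Computing the sequence terms:
0, 1, 1, 2, 3, 5, 8, 13, 21, 34, 55, 89, 144, 233, 377, 610, 987

987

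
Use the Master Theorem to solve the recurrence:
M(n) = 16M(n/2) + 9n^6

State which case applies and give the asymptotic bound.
Master Theorem template: M(n) = a·M(n/b) + f(n).
Here: a=16, b=2, f(n)=9n^6
Compute log_b(a) = log_2(16) = 4.
f(n) = 9n^6 = Ω(n^(4+ε)) with ε = 2, and the regularity condition holds (a·f(n/b) = (a/b^6)·f(n) with a/b^6 = 2^-2 < 1). Case 3: M(n) = Θ(f(n)) = Θ(n^6).

Case 3: M(n) = Θ(n^6)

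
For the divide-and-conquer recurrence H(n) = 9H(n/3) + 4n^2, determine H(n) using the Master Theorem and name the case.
Master Theorem template: H(n) = a·H(n/b) + f(n).
Here: a=9, b=3, f(n)=4n^2
Compute log_b(a) = log_3(9) = 2.
f(n) = 4n^2 = Θ(n^2). Case 2: H(n) = Θ(n^2 log n).

Case 2: H(n) = Θ(n^2 log n)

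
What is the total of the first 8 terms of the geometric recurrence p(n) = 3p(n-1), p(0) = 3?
Computing the sequence terms: 3, 9, 27, 81, 243, 729, 2187, 6561
Adding these values together:

9840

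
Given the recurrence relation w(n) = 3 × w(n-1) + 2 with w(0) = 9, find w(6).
Computing step by step:
w(0) = 9
w(1) = 3 × 9 + 2 = 29
w(2) = 3 × 29 + 2 = 89
w(3) = 3 × 89 + 2 = 269
w(4) = 3 × 269 + 2 = 809
w(5) = 3 × 809 + 2 = 2429
w(6) = 3 × 2429 + 2 = 7289

7289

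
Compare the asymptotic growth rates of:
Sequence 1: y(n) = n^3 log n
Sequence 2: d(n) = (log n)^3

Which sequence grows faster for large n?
Comparing growth rates:
Growth-rate hierarchy: log n ≺ any polynomial ≺ any exponential cⁿ (c>1) ≺ n! ≺ nⁿ.
polynomial degree 3 (with log factor) dominates polylogarithmic (log n)^3 asymptotically.

y(n) grows faster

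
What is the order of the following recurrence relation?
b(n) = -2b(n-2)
The order is the largest lag k for which b(n-k) appears. Here the deepest term is b(n-2), so the order is 2.

Order 2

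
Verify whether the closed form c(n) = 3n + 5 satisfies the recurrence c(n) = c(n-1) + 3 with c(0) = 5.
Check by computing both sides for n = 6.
From the recurrence with c(0) = 5:
  c(0) = 5, c(1) = 8, c(2) = 11, c(3) = 14, c(4) = 17, c(5) = 20, c(6) = 23
  so the recurrence gives c(6) = 23.
From the proposed closed form c(n) = 3n + 5:
  c(6) = 23.
Both sides give 23 at n = 6, and the initial condition(s) match, so the closed form is consistent.

Yes, the closed form is correct.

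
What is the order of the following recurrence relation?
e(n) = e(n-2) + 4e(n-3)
The order is the largest lag k for which e(n-k) appears. Here the deepest term is e(n-3), so the order is 3.

Order 3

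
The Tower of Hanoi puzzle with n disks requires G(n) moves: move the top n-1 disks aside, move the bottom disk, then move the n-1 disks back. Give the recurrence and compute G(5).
Moving n disks = move the top n-1 disks aside (G(n-1) moves) + move the largest disk (1 move) + move the n-1 disks back on top (G(n-1) moves), so G(n) = 2G(n-1) + 1, with G(1) = 1 (a single disk takes one move).
First terms: 1, 3, 7, 15, 31, … — each is one less than a power of 2. Indeed G(n) + 1 = 2(G(n-1) + 1) with G(1) + 1 = 2, so G(n) + 1 = 2ⁿ and G(n) = 2ⁿ - 1.
Hence G(5) = 2^5 - 1 = 32 - 1 = 31.

G(n) = 2G(n-1) + 1, G(1) = 1; G(5) = 31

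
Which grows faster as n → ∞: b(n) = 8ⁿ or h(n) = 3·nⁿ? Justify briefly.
Comparing growth rates:
Growth-rate hierarchy: log n ≺ any polynomial ≺ any exponential cⁿ (c>1) ≺ n! ≺ nⁿ.
super-exponential nⁿ dominates exponential base 8 asymptotically.

h(n) grows faster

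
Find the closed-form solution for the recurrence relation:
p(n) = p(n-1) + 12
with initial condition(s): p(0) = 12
Recurrence: p(n) = p(n-1) + 12, initial: p(0) = 12.
Each step adds 12, so p(n) = p(0) + 12n = 12n + 12.

p(n) = 12n + 12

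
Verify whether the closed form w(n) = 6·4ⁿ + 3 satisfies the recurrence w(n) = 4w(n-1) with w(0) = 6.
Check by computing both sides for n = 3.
From the recurrence with w(0) = 6:
  w(0) = 6, w(1) = 24, w(2) = 96, w(3) = 384
  so the recurrence gives w(3) = 384.
From the proposed closed form w(n) = 6·4ⁿ + 3:
  w(3) = 387.
The recurrence gives 384 but the closed form gives 387, so the closed form does not satisfy the recurrence.

No, the closed form is incorrect.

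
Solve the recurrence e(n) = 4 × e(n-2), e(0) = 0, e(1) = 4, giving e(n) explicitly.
Recurrence: e(n) = 4 × e(n-2), initial: e(0) = 0, e(1) = 4.
Characteristic equation: r² - 4 = 0, which factors as (r - 2)(r + 2) = 0, so r = 2, -2. General solution e(n) = A·2ⁿ + B·(-2)ⁿ. From e(0) = 0: A + B = 0. From e(1) = 4: 2A - 2B = 4. Solving gives A = 1, B = -1.

e(n) = 2ⁿ - (-2)ⁿ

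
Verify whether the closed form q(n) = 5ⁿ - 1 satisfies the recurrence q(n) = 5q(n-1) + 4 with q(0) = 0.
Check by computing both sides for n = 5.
From the recurrence with q(0) = 0:
  q(0) = 0, q(1) = 4, q(2) = 24, q(3) = 124, q(4) = 624, q(5) = 3124
  so the recurrence gives q(5) = 3124.
From the proposed closed form q(n) = 5ⁿ - 1:
  q(5) = 3124.
Both sides give 3124 at n = 5, and the initial condition(s) match, so the closed form is consistent.

Yes, the closed form is correct.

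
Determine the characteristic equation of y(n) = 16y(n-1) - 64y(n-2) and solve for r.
Substitute y(n) = rⁿ and divide through by rⁿ⁻²: r² - 16r + 64 = 0
Factor: (r - 8)² = 0, so r = 8 (double root).
General solution: y(n) = (A + Bn)·8ⁿ

Characteristic: r² - 16r + 64 = 0, Roots: r = 8 (double root)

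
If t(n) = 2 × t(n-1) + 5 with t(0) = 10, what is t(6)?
Computing step by step:
t(0) = 10
t(1) = 2 × 10 + 5 = 25
t(2) = 2 × 25 + 5 = 55
t(3) = 2 × 55 + 5 = 115
t(4) = 2 × 115 + 5 = 235
t(5) = 2 × 235 + 5 = 475
t(6) = 2 × 475 + 5 = 955

955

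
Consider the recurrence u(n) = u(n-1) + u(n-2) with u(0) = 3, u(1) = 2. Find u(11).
Computing the sequence terms:
3, 2, 5, 7, 12, 19, 31, 50, 81, 131, 212, 343

343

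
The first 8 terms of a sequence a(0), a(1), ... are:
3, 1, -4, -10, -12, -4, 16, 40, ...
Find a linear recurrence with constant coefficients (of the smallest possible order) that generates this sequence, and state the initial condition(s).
Look for the lowest-order linear relation among consecutive terms.
Observation: a(n) - 2·a(n-1) - (-2)·a(n-2) = 0 holds for the shown terms, and no order-1 relation a(n) = α·a(n-1) + β fits.
Check at n=3: 2·-4 + (-2)·1 = -10. ✓

a(n) = 2a(n-1) - 2a(n-2), a(0) = 3, a(1) = 1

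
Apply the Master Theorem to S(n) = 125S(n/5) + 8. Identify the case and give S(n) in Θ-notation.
Master Theorem template: S(n) = a·S(n/b) + f(n).
Here: a=125, b=5, f(n)=8
Compute log_b(a) = log_5(125) = 3.
f(n) = 8 = O(n^(3-ε)) with ε = 3. Case 1: S(n) = Θ(n^log_b(a)) = Θ(n^3).

Case 1: S(n) = Θ(n^3)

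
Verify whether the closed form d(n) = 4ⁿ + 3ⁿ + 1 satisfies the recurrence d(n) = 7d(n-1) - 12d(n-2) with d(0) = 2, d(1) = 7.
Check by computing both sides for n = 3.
From the recurrence with d(0) = 2, d(1) = 7:
  d(0) = 2, d(1) = 7, d(2) = 25, d(3) = 91
  so the recurrence gives d(3) = 91.
From the proposed closed form d(n) = 4ⁿ + 3ⁿ + 1:
  d(3) = 92.
The recurrence gives 91 but the closed form gives 92, so the closed form does not satisfy the recurrence.

No, the closed form is incorrect.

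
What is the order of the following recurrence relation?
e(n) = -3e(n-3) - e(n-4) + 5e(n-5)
The order is the largest lag k for which e(n-k) appears. Here the deepest term is e(n-5), so the order is 5.

Order 5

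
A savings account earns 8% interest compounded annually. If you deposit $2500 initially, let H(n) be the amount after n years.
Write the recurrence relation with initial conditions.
Each year the balance grows by 8%, i.e. is multiplied by 1 + 8/100 = 1.08, so H(n) = 1.08 × H(n-1). The initial deposit gives H(0) = 2500.
Unrolling gives the closed form H(n) = 2500 × (1.08)ⁿ.

H(n) = 1.08 × H(n-1), H(0) = 2500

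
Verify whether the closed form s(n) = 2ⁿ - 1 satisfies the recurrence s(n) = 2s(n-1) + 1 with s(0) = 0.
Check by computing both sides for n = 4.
From the recurrence with s(0) = 0:
  s(0) = 0, s(1) = 1, s(2) = 3, s(3) = 7, s(4) = 15
  so the recurrence gives s(4) = 15.
From the proposed closed form s(n) = 2ⁿ - 1:
  s(4) = 15.
Both sides give 15 at n = 4, and the initial condition(s) match, so the closed form is consistent.

Yes, the closed form is correct.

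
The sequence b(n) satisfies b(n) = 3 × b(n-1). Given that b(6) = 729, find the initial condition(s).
In general b(n) = 3ⁿ · b(0). At n = 6: b(0) = b(6) / 3^6 = 729 / 729 = 1.

b(0) = 1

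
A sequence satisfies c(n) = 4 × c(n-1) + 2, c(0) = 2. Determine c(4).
Computing step by step:
c(0) = 2
c(1) = 4 × 2 + 2 = 10
c(2) = 4 × 10 + 2 = 42
c(3) = 4 × 42 + 2 = 170
c(4) = 4 × 170 + 2 = 682

682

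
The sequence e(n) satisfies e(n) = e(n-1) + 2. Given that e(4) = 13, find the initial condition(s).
e(4) = e(0) + 4·2, so e(0) = 13 - 8 = 5.

e(0) = 5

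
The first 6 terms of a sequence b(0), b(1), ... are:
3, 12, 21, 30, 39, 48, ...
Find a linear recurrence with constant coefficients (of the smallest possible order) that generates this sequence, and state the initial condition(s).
Look for the lowest-order linear relation among consecutive terms.
Observation: consecutive differences are constant (= 9).
Check at n=2: 1·12 + 9 = 21. ✓

b(n) = b(n-1) + 9, b(0) = 3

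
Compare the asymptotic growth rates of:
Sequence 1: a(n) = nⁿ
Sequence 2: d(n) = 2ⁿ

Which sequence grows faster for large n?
Comparing growth rates:
Growth-rate hierarchy: log n ≺ any polynomial ≺ any exponential cⁿ (c>1) ≺ n! ≺ nⁿ.
super-exponential nⁿ dominates exponential base 2 asymptotically.

a(n) grows faster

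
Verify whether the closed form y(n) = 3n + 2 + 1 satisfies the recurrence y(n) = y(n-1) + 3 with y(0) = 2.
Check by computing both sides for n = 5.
From the recurrence with y(0) = 2:
  y(0) = 2, y(1) = 5, y(2) = 8, y(3) = 11, y(4) = 14, y(5) = 17
  so the recurrence gives y(5) = 17.
From the proposed closed form y(n) = 3n + 2 + 1:
  y(5) = 18.
The recurrence gives 17 but the closed form gives 18, so the closed form does not satisfy the recurrence.

No, the closed form is incorrect.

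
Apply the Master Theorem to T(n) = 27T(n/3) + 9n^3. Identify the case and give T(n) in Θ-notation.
Master Theorem template: T(n) = a·T(n/b) + f(n).
Here: a=27, b=3, f(n)=9n^3
Compute log_b(a) = log_3(27) = 3.
f(n) = 9n^3 = Θ(n^3). Case 2: T(n) = Θ(n^3 log n).

Case 2: T(n) = Θ(n^3 log n)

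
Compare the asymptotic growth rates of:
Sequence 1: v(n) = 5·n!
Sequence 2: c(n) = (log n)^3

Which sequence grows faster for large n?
Comparing growth rates:
Growth-rate hierarchy: log n ≺ any polynomial ≺ any exponential cⁿ (c>1) ≺ n! ≺ nⁿ.
factorial dominates polylogarithmic (log n)^3 asymptotically.

v(n) grows faster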